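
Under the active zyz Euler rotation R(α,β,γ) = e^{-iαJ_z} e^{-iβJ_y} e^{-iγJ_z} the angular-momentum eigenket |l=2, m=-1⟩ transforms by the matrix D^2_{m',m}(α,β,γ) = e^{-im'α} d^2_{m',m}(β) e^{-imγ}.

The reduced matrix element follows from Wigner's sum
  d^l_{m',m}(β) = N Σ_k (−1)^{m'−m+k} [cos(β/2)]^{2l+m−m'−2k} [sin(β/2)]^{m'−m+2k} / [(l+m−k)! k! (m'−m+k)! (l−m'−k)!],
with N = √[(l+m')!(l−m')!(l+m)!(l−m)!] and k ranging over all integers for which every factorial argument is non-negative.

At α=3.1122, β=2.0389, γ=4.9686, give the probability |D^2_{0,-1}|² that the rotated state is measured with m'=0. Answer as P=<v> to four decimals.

P=0.2432

D^2_{0,-1}(3.1122,2.0389,4.9686) = e^{-i·0·3.1122}·d^2_{0,-1}(2.0389)·e^{-i·-1·4.9686}. Compute d first:
c=cos(2.0389/2)=0.523835, s=sin(2.0389/2)=0.851820; N=√[2·2·1·6]=4.898979
Admissible k: 0..1 (factorial args all ≥0)
  k=0: (−1)^1·4.8990/(2)·0.5238^3·0.8518^1 = -0.299920
  k=1: (−1)^2·4.8990/(2)·0.5238^1·0.8518^3 = +0.793073
d^2_{0,-1}(2.0389) = -0.299920 +0.793073 = +0.493153
|D^2_{0,-1}|² = |d^2_{0,-1}(β)|² = (+0.493153)² = 0.243200 (the z-rotation phases have unit modulus)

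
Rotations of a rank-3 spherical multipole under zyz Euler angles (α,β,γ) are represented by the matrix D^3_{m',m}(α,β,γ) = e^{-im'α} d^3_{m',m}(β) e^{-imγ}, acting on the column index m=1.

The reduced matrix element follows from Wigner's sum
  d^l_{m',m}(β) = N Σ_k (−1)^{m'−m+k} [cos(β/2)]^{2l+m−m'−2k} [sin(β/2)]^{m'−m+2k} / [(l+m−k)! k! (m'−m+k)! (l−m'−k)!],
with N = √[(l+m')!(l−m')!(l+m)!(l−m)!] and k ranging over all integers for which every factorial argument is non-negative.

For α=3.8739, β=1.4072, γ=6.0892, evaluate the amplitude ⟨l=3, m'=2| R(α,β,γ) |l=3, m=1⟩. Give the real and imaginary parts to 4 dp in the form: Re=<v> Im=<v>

D^3_{2,1}(3.8739,1.4072,6.0892) = e^{-i·2·3.8739}·d^3_{2,1}(1.4072)·e^{-i·1·6.0892}. Compute d first:
Half-angle: c=0.762518, s=0.646967. N=√(120·1·24·2)=75.894664
The bounds max(0,m−m')=0 and min(l+m,l−m')=1 give 2 terms
  k=0: (−1)^1·75.8947/(24)·0.7625^5·0.6470^1 = -0.527391
  k=1: (−1)^2·75.8947/(12)·0.7625^3·0.6470^3 = +0.759323
d^3_{2,1}(1.4072) = -0.527391 +0.759323 = +0.231932
D = (+0.105982-0.994368i)·(+0.231932)·(+0.981244+0.192771i) = +0.068578-0.221562i

Re=0.0686 Im=-0.2216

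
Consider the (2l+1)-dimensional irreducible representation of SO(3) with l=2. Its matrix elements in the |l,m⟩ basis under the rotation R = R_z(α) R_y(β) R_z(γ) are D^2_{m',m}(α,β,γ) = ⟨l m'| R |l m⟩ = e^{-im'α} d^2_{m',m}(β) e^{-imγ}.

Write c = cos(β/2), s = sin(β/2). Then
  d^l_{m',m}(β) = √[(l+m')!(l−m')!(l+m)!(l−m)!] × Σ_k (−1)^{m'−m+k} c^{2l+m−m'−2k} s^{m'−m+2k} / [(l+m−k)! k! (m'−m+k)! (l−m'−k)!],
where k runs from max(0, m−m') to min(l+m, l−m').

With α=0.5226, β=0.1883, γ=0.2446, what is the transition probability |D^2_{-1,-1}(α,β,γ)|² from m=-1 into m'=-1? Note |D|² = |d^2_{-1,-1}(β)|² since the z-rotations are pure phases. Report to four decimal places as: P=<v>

P=0.9142

Split into d^2_{-1,-1}(β=0.1883) × two z-phases.
c=cos(0.1883/2)=0.995571, s=sin(0.1883/2)=0.094011; N=√[1·6·1·6]=6.000000
Admissible k: 0..1 (factorial args all ≥0)
  k=0: (−1)^0·6.0000/(6)·0.9956^4·0.0940^0 = +0.982402
  k=1: (−1)^1·6.0000/(2)·0.9956^2·0.0940^2 = -0.026280
d^2_{-1,-1}(0.1883) = +0.982402 -0.026280 = +0.956122
|D^2_{-1,-1}|² = |d^2_{-1,-1}(β)|² = (+0.956122)² = 0.914170 (the z-rotation phases have unit modulus)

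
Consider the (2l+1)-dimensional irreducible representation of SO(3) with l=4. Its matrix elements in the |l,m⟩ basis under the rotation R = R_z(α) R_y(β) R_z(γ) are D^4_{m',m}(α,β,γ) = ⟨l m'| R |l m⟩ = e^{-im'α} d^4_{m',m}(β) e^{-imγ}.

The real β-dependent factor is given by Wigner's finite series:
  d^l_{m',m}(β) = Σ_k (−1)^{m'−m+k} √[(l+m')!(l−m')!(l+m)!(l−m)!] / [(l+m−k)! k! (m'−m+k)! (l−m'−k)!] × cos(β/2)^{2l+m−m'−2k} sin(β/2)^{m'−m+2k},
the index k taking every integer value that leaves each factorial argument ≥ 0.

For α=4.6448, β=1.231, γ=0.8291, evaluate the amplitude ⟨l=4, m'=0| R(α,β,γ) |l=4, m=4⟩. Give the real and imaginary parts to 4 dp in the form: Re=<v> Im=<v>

Split into d^4_{0,4}(β=1.231) × two z-phases.
Half-angle: c=0.816485, s=0.577367. N=√(24·24·40320·1)=4819.161753
k: max(0,(4)−(0))=4 … min(4+(4),4−(0))=4
  k=4: (−1)^0·4819.1618/(576)·0.8165^4·0.5774^4 = +0.413189
d^4_{0,4}(1.231) = +0.413189
D = (+1.000000+0.000000i)·(+0.413189)·(-0.984760+0.173918i) = -0.406892+0.071861i

Re=-0.4069 Im=0.0719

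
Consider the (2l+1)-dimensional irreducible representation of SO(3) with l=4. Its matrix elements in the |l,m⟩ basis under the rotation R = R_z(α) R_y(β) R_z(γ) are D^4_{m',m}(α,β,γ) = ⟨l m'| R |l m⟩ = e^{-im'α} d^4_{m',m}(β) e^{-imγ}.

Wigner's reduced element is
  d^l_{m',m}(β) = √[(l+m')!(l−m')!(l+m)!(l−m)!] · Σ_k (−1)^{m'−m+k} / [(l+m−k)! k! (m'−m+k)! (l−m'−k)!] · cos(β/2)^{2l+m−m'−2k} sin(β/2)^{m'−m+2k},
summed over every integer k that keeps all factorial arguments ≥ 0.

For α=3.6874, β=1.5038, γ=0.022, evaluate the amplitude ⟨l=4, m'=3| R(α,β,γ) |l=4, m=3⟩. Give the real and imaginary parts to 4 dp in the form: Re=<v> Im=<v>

Re=-0.0549 Im=-0.4112

First d^4_{3,3}(β=1.5038), then the phase factors e^{-i(3)α} and e^{-i(3)γ}:
With c≡cos(β/2)=0.730392 and s≡sin(β/2)=0.683028, N=[5040·1·5040·1]^{1/2}=5040.000000
Admissible k: 0..1 (factorial args all ≥0)
  k=0: (−1)^0·5040.0000/(5040)·0.7304^8·0.6830^0 = +0.080993
  k=1: (−1)^1·5040.0000/(720)·0.7304^6·0.6830^2 = -0.495807
d^4_{3,3}(1.5038) = +0.080993 -0.495807 = -0.414813
Phases: e^{-i·(3)·3.6874}=+0.066576+0.997781i, e^{-i·(3)·0.022}=+0.997823-0.065952i ⇒ D=-0.054854-0.411170i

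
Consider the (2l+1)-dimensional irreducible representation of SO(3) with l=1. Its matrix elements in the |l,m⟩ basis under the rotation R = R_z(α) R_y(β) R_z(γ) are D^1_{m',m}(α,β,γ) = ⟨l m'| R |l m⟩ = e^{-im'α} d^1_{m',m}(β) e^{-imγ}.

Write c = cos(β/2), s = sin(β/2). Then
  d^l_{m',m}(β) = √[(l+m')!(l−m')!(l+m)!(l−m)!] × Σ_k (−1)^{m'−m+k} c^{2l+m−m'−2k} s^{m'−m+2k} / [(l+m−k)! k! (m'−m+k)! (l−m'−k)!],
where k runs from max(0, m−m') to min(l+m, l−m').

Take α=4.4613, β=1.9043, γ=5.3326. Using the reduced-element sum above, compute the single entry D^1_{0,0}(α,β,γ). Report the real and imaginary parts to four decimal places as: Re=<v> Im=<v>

Re=-0.3274 Im=0.0000

First d^1_{0,0}(β=1.9043), then the phase factors e^{-i(0)α} and e^{-i(0)γ}:
With c≡cos(β/2)=0.579933 and s≡sin(β/2)=0.814664, N=[1·1·1·1]^{1/2}=1.000000
k: max(0,(0)−(0))=0 … min(1+(0),1−(0))=1
  k=0: (−1)^0·1.0000/(1)·0.5799^2·0.8147^0 = +0.336322
  k=1: (−1)^1·1.0000/(1)·0.5799^0·0.8147^2 = -0.663678
d^1_{0,0}(1.9043) = +0.336322 -0.663678 = -0.327356
Phases: e^{-i·(0)·4.4613}=+1.000000+0.000000i, e^{-i·(0)·5.3326}=+1.000000+0.000000i ⇒ D=-0.327356+0.000000i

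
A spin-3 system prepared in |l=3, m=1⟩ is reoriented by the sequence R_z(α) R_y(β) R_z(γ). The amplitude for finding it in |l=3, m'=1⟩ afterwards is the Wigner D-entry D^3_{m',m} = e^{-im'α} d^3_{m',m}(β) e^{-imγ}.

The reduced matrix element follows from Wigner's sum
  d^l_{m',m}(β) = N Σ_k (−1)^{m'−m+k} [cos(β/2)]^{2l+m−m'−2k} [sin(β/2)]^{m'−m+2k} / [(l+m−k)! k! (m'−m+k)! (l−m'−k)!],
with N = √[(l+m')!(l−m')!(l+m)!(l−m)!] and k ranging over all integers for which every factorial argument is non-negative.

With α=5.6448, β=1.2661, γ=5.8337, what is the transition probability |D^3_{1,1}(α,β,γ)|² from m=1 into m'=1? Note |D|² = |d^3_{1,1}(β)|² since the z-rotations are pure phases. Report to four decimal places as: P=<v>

D^3_{1,1}(5.6448,1.2661,5.8337) = e^{-i·1·5.6448}·d^3_{1,1}(1.2661)·e^{-i·1·5.8337}. Compute d first:
Half-angle: c=0.806227, s=0.591606. N=√(24·2·24·2)=48.000000
k∈{0,1,2} keeps every argument non-negative
  k=0: (−1)^0·48.0000/(48)·0.8062^6·0.5916^0 = +0.274627
  k=1: (−1)^1·48.0000/(6)·0.8062^4·0.5916^2 = -1.183000
  k=2: (−1)^2·48.0000/(8)·0.8062^2·0.5916^4 = +0.477747
d^3_{1,1}(1.2661) = +0.274627 -1.183000 +0.477747 = -0.430627
|D^3_{1,1}|² = |d^3_{1,1}(β)|² = (-0.430627)² = 0.185439 (the z-rotation phases have unit modulus)

P=0.1854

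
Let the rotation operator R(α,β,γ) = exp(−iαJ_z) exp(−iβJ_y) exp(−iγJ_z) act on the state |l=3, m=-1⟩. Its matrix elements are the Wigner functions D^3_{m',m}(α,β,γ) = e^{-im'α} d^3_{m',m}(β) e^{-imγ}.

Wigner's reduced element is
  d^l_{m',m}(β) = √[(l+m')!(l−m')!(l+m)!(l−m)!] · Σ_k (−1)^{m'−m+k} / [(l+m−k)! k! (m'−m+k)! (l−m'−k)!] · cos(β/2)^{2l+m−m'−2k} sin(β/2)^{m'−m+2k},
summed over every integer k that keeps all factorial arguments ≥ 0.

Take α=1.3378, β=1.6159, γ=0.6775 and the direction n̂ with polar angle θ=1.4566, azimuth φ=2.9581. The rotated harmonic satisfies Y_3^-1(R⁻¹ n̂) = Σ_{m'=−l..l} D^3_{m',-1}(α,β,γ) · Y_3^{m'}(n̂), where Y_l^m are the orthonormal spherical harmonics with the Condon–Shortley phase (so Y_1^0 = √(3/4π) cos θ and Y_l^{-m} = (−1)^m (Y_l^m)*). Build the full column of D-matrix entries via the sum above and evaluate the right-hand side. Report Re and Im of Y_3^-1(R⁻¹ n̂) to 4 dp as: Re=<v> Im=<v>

Re=-0.1704 Im=0.2685

Need the full column D^3_{m',-1} for m'=−3..3 at α=1.3378, β=1.6159, γ=0.6775.
cos(β/2)=0.690982, sin(β/2)=0.722872
d^3_{-3,-1}: single k=2 term ⇒ +0.461355;  D = -0.009913-0.461248i
d^3_{-2,-1}: k∈[1..2] ⇒ +0.360076 -0.788160 = -0.428084;  D = +0.418544+0.089869i
d^3_{-1,-1}: k∈[0..2] ⇒ +0.108843 -0.952970 +0.782223 = -0.061905;  D = +0.026620-0.055889i
d^3_{0,-1}: k∈[0..2] ⇒ -0.394444 +1.295079 -0.472460 = +0.428175;  D = +0.333609+0.268400i
d^3_{1,-1}: k∈[0..2] ⇒ +0.714728 -1.042964 +0.142682 = -0.185554;  D = -0.146552+0.113810i
d^3_{2,-1}: k∈[0..1] ⇒ -0.788160 +0.431295 = -0.356865;  D = +0.147891+0.324778i
d^3_{3,-1}: single k=0 term ⇒ +0.504923;  D = -0.495421+0.097494i
Y_3^{m'}(θ=1.4566,φ=2.9581) and Σ D·Y over m':
  (-0.0099-0.4612i)·(-0.3487-0.2140i)  (+0.4185+0.0899i)·(+0.1073+0.0412i)  (+0.0266-0.0559i)·(+0.2952+0.0548i)  (+0.3336+0.2684i)·(-0.1248+0.0000i)  (-0.1466+0.1138i)·(-0.2952+0.0548i)  (+0.1479+0.3248i)·(+0.1073-0.0412i)  (-0.4954+0.0975i)·(+0.3487-0.2140i)
Y_3^-1(R⁻¹ n̂) = -0.170369+0.268459i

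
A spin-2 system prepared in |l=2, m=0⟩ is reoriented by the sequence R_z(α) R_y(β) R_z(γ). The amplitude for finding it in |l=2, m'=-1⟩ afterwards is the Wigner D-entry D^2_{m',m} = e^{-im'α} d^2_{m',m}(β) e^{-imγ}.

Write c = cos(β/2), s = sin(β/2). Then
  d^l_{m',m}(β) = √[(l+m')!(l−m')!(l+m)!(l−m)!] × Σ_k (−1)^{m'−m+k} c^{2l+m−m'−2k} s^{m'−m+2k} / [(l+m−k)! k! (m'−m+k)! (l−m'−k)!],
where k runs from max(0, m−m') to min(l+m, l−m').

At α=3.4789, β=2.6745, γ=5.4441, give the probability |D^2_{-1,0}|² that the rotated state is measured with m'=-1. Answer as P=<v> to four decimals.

P=0.2425

Split into d^2_{-1,0}(β=2.6745) × two z-phases.
Half-angle: c=0.231429, s=0.972852. N=√(1·6·2·2)=4.898979
The bounds max(0,m−m')=1 and min(l+m,l−m')=2 give 2 terms
  k=1: (−1)^0·4.8990/(2)·0.2314^3·0.9729^1 = +0.029538
  k=2: (−1)^1·4.8990/(2)·0.2314^1·0.9729^3 = -0.521956
d^2_{-1,0}(2.6745) = +0.029538 -0.521956 = -0.492418
|D^2_{-1,0}|² = |d^2_{-1,0}(β)|² = (-0.492418)² = 0.242475 (the z-rotation phases have unit modulus)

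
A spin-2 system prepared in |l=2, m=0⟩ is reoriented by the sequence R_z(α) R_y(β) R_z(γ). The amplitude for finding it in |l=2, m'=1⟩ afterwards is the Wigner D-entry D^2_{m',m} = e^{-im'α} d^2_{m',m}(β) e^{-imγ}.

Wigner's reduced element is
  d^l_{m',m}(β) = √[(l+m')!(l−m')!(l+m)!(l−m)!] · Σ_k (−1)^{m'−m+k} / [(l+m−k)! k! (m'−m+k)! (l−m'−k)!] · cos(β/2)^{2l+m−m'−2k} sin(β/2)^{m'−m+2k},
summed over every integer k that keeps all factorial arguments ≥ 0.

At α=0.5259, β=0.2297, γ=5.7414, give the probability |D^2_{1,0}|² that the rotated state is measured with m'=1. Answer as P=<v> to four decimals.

P=0.0737

D^2_{1,0}(0.5259,0.2297,5.7414) = e^{-i·1·0.5259}·d^2_{1,0}(0.2297)·e^{-i·0·5.7414}. Compute d first:
c=cos(0.2297/2)=0.993412, s=sin(0.2297/2)=0.114598; N=√[6·1·2·2]=4.898979
The bounds max(0,m−m')=0 and min(l+m,l−m')=1 give 2 terms
  k=0: (−1)^1·4.8990/(2)·0.9934^3·0.1146^1 = -0.275194
  k=1: (−1)^2·4.8990/(2)·0.9934^1·0.1146^3 = +0.003662
d^2_{1,0}(0.2297) = -0.275194 +0.003662 = -0.271532
|D^2_{1,0}|² = |d^2_{1,0}(β)|² = (-0.271532)² = 0.073730 (the z-rotation phases have unit modulus)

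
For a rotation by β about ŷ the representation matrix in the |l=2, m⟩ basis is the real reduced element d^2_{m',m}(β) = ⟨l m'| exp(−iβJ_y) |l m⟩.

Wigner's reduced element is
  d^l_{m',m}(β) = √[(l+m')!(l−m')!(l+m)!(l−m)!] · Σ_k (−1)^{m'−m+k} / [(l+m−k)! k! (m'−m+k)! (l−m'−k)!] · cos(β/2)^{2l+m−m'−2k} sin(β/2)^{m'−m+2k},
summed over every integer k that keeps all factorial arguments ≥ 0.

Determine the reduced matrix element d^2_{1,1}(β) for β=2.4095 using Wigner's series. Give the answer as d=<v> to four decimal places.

d=-0.3187

d^2_{1,1}(β=2.4095) via Wigner's sum:
c=cos(2.4095/2)=0.357926, s=sin(2.4095/2)=0.933750; N=√[6·1·6·1]=6.000000
k∈{0,1} keeps every argument non-negative
  k=0: (−1)^0·6.0000/(6)·0.3579^4·0.9337^0 = +0.016413
  k=1: (−1)^1·6.0000/(2)·0.3579^2·0.9337^2 = -0.335097
d^2_{1,1}(2.4095) = +0.016413 -0.335097 = -0.318684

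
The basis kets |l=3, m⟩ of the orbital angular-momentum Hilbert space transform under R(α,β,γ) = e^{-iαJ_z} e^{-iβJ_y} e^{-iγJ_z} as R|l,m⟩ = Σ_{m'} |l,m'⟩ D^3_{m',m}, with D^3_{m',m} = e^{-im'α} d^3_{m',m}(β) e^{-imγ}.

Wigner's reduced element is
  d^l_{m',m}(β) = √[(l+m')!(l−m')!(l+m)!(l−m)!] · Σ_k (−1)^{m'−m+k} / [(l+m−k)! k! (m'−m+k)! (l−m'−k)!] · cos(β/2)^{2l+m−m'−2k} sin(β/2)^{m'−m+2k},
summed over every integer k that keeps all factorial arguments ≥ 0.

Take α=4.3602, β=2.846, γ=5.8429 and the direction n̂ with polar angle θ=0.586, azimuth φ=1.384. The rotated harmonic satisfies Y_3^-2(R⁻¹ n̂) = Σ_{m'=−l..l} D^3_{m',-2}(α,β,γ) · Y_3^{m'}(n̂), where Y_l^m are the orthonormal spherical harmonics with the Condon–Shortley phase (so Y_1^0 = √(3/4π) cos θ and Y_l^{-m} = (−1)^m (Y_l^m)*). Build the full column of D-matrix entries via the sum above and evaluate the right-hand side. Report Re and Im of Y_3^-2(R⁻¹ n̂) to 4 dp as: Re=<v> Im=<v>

Need the full column D^3_{m',-2} for m'=−3..3 at α=4.3602, β=2.846, γ=5.8429.
cos(β/2)=0.147259, sin(β/2)=0.989098
d^3_{-3,-2}: single k=1 term ⇒ +0.000168;  D = +0.000157-0.000060i
d^3_{-2,-2}: k∈[0..1] ⇒ +0.000010 -0.002300 = -0.002290;  D = -0.000032-0.002290i
d^3_{-1,-2}: k∈[0..1] ⇒ -0.000217 +0.019543 = +0.019326;  D = -0.018233-0.006409i
d^3_{0,-2}: k∈[0..1] ⇒ +0.002520 -0.113679 = -0.111159;  D = -0.070776+0.085715i
d^3_{1,-2}: k∈[0..1] ⇒ -0.019543 +0.440837 = +0.421294;  D = +0.212390+0.363840i
d^3_{2,-2}: k∈[0..1] ⇒ +0.103774 -0.936345 = -0.832571;  D = +0.819681-0.145935i
d^3_{3,-2}: single k=0 term ⇒ -0.341471;  D = -0.059788+0.336196i
Y_3^{m'}(θ=0.586,φ=1.384) and Σ D·Y over m':
  (+0.0002-0.0001i)·(-0.0375+0.0598i)  (-0.0000-0.0023i)·(-0.2425-0.0950i)  (-0.0182-0.0064i)·(+0.0820-0.4339i)  (-0.0708+0.0857i)·(+0.1464+0.0000i)  (+0.2124+0.3638i)·(-0.0820-0.4339i)  (+0.8197-0.1459i)·(-0.2425+0.0950i)  (-0.0598+0.3362i)·(+0.0375+0.0598i)
Y_3^-2(R⁻¹ n̂) = -0.081596+0.020829i

Re=-0.0816 Im=0.0208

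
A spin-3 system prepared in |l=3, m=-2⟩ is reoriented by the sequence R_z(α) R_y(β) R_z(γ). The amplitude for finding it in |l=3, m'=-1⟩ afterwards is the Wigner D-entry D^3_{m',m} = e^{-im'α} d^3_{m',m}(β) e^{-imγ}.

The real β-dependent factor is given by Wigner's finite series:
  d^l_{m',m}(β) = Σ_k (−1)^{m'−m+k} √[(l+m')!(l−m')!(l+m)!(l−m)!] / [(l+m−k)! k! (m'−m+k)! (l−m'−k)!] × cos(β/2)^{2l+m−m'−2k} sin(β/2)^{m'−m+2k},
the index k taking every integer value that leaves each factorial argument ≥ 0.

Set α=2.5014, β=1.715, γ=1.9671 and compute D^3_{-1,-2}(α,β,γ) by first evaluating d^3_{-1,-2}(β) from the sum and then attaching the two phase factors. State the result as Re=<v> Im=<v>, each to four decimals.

Re=0.4738 Im=0.0728

First d^3_{-1,-2}(β=1.715), then the phase factors e^{-i(-1)α} and e^{-i(-2)γ}:
c=cos(1.715/2)=0.654330, s=sin(1.715/2)=0.756209; N=√[2·24·1·120]=75.894664
k∈{0,1} keeps every argument non-negative
  k=0: (−1)^1·75.8947/(24)·0.6543^5·0.7562^1 = -0.286831
  k=1: (−1)^2·75.8947/(12)·0.6543^3·0.7562^3 = +0.766207
d^3_{-1,-2}(1.715) = -0.286831 +0.766207 = +0.479376
Attach z-rotation phases: D = e^{-i(-1)(2.5014)}·(+0.479376)·e^{-i(-2)(1.9671)} = +0.473819+0.072781i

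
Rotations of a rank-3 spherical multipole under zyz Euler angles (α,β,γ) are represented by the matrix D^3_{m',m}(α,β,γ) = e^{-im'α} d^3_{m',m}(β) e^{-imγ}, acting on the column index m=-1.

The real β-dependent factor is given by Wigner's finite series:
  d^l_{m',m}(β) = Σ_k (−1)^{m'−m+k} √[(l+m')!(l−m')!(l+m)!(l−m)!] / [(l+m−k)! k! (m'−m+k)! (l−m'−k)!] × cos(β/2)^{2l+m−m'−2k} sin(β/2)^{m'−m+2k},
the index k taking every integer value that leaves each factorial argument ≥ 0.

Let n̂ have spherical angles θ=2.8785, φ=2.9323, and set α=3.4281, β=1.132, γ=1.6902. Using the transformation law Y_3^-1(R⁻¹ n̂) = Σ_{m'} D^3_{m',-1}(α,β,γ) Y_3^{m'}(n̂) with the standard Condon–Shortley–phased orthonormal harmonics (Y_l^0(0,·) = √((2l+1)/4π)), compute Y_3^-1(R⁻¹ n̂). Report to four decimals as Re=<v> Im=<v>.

Need the full column D^3_{m',-1} for m'=−3..3 at α=3.4281, β=1.132, γ=1.6902.
cos(β/2)=0.844053, sin(β/2)=0.536260
d^3_{-3,-1}: single k=2 term ⇒ +0.565295;  D = +0.469137-0.315386i
d^3_{-2,-1}: k∈[1..2] ⇒ +0.726480 -0.586496 = +0.139983;  D = -0.089365+0.107746i
d^3_{-1,-1}: k∈[0..2] ⇒ +0.361591 -1.167668 +0.353503 = -0.452575;  D = -0.178702+0.415800i
d^3_{0,-1}: k∈[0..2] ⇒ -0.795819 +0.963712 -0.129669 = +0.038224;  D = -0.004553+0.037952i
d^3_{1,-1}: k∈[0..2] ⇒ +0.875751 -0.471337 +0.023782 = +0.428197;  D = -0.071221-0.422232i
d^3_{2,-1}: k∈[0..1] ⇒ -0.586496 +0.118372 = -0.468125;  D = -0.205139-0.420784i
d^3_{3,-1}: single k=0 term ⇒ +0.228185;  D = -0.153882-0.168489i
Y_3^{m'}(θ=2.8785,φ=2.9323) and Σ D·Y over m':
  (+0.4691-0.3154i)·(-0.0059-0.0043i)  (-0.0894+0.1077i)·(-0.0610-0.0271i)  (-0.1787+0.4158i)·(-0.3011-0.0639i)  (-0.0046+0.0380i)·(-0.5988+0.0000i)  (-0.0712-0.4222i)·(+0.3011-0.0639i)  (-0.2051-0.4208i)·(-0.0610+0.0271i)  (-0.1539-0.1685i)·(+0.0059-0.0043i)
Y_3^-1(R⁻¹ n̂) = +0.061185-0.243577i

Re=0.0612 Im=-0.2436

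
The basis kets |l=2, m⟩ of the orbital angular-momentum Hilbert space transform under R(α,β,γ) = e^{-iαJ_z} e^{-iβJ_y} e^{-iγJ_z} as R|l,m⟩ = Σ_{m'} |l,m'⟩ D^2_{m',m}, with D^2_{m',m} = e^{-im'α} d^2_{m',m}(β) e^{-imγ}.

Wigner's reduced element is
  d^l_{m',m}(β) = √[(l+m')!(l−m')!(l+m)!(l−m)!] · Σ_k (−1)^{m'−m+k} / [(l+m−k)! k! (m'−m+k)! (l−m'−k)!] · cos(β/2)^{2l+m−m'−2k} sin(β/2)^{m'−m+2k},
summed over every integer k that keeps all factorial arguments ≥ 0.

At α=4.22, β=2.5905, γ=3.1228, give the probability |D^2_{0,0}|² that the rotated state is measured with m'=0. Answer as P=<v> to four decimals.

D^2_{0,0}(4.22,2.5905,3.1228) = e^{-i·0·4.22}·d^2_{0,0}(2.5905)·e^{-i·0·3.1228}. Compute d first:
Half-angle: c=0.272073, s=0.962277. N=√(2·2·2·2)=4.000000
k∈{0,1,2} keeps every argument non-negative
  k=0: (−1)^0·4.0000/(4)·0.2721^4·0.9623^0 = +0.005479
  k=1: (−1)^1·4.0000/(1)·0.2721^2·0.9623^2 = -0.274176
  k=2: (−1)^2·4.0000/(4)·0.2721^0·0.9623^4 = +0.857432
d^2_{0,0}(2.5905) = +0.005479 -0.274176 +0.857432 = +0.588736
|D^2_{0,0}|² = |d^2_{0,0}(β)|² = (+0.588736)² = 0.346610 (the z-rotation phases have unit modulus)

P=0.3466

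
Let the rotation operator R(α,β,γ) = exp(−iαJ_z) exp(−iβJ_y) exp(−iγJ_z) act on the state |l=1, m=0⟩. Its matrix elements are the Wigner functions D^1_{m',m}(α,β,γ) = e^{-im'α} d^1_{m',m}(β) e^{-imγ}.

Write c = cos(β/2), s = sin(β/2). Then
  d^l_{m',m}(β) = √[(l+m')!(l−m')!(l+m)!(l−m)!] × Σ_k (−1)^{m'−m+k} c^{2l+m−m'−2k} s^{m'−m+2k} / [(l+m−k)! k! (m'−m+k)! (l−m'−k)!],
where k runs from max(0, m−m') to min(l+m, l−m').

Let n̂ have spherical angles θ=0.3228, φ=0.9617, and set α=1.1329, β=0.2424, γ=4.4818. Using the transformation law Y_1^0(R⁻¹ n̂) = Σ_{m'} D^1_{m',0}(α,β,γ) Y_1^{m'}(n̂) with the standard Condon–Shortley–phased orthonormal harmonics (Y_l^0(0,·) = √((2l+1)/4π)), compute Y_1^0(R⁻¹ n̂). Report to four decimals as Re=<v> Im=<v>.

Need the full column D^1_{m',0} for m'=−1..1 at α=1.1329, β=0.2424, γ=4.4818.
cos(β/2)=0.992664, sin(β/2)=0.120903
d^1_{-1,0}: single k=1 term ⇒ +0.169729;  D = +0.071971+0.153714i
d^1_{0,0}: k∈[0..1] ⇒ +0.985382 -0.014618 = +0.970765;  D = +0.970765+0.000000i
d^1_{1,0}: single k=0 term ⇒ -0.169729;  D = -0.071971+0.153714i
Y_1^{m'}(θ=0.3228,φ=0.9617) and Σ D·Y over m':
  (+0.0720+0.1537i)·(+0.0627-0.0899i)  (+0.9708+0.0000i)·(+0.4634+0.0000i)  (-0.0720+0.1537i)·(-0.0627-0.0899i)
Y_1^0(R⁻¹ n̂) = +0.486480+0.000000i

Re=0.4865 Im=0.0000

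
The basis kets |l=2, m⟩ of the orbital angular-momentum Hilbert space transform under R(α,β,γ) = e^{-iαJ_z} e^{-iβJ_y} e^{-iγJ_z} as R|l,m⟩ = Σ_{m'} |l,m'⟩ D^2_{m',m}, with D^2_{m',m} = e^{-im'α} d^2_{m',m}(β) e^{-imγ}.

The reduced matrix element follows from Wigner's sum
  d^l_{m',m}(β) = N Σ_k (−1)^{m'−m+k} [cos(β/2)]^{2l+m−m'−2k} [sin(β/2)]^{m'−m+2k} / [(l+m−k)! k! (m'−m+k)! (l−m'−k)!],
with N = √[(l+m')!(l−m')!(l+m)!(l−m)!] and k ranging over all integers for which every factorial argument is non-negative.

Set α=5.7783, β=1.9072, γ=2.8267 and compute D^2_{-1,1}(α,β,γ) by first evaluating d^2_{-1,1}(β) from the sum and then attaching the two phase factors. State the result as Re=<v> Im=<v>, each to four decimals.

D^2_{-1,1}(5.7783,1.9072,2.8267) = e^{-i·-1·5.7783}·d^2_{-1,1}(1.9072)·e^{-i·1·2.8267}. Compute d first:
Half-angle: c=0.578751, s=0.815504. N=√(1·6·6·1)=6.000000
Admissible k: 2..3 (factorial args all ≥0)
  k=2: (−1)^0·6.0000/(2)·0.5788^2·0.8155^2 = +0.668278
  k=3: (−1)^1·6.0000/(6)·0.5788^0·0.8155^4 = -0.442288
d^2_{-1,1}(1.9072) = +0.668278 -0.442288 = +0.225990
Attach z-rotation phases: D = e^{-i(-1)(5.7783)}·(+0.225990)·e^{-i(1)(2.8267)} = -0.221924+0.042679i

Re=-0.2219 Im=0.0427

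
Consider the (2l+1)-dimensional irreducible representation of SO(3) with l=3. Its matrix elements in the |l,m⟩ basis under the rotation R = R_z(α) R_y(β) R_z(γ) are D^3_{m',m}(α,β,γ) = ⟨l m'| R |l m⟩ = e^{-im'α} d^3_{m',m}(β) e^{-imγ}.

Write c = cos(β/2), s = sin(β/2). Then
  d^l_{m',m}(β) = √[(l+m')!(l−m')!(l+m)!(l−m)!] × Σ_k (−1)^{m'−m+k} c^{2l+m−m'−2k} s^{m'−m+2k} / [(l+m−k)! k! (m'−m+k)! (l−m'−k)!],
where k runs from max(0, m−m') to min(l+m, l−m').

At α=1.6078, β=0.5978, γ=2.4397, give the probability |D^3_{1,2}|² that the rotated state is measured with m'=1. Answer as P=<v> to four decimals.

P=0.3616

First d^3_{1,2}(β=0.5978), then the phase factors e^{-i(1)α} and e^{-i(2)γ}:
c=cos(0.5978/2)=0.955661, s=sin(0.5978/2)=0.294469; N=√[24·2·120·1]=75.894664
The bounds max(0,m−m')=1 and min(l+m,l−m')=2 give 2 terms
  k=1: (−1)^0·75.8947/(24)·0.9557^5·0.2945^1 = +0.742265
  k=2: (−1)^1·75.8947/(12)·0.9557^3·0.2945^3 = -0.140949
d^3_{1,2}(0.5978) = +0.742265 -0.140949 = +0.601317
|D^3_{1,2}|² = |d^3_{1,2}(β)|² = (+0.601317)² = 0.361582 (the z-rotation phases have unit modulus)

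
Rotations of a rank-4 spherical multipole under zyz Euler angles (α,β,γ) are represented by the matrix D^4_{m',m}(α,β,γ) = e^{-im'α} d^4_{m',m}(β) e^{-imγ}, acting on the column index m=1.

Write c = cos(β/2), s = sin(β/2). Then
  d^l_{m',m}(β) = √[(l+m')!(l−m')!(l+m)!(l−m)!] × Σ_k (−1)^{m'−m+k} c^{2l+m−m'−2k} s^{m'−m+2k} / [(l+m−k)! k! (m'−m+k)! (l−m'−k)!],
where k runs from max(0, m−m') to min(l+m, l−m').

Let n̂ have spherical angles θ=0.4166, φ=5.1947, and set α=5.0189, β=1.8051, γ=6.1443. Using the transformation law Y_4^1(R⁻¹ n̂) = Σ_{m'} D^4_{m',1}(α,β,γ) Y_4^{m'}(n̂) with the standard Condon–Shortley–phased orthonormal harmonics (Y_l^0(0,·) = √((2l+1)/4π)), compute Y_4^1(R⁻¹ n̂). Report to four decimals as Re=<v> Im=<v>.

Re=-0.2268 Im=-0.0152

Need the full column D^4_{m',1} for m'=−4..4 at α=5.0189, β=1.8051, γ=6.1443.
cos(β/2)=0.619610, sin(β/2)=0.784909
d^4_{-4,1}: single k=5 term ⇒ +0.530332;  D = +0.108408+0.519134i
d^4_{-3,1}: k∈[4..5] ⇒ +0.740069 -0.712566 = +0.027503;  D = -0.023971+0.013483i
d^4_{-2,1}: k∈[3..5] ⇒ +0.624550 -1.503351 +0.482494 = -0.396306;  D = +0.289457+0.270690i
d^4_{-1,1}: k∈[2..5] ⇒ +0.348619 -1.678319 +1.346623 -0.144064 = -0.127140;  D = -0.054774+0.114737i
d^4_{0,1}: k∈[1..4] ⇒ +0.123074 -1.185001 +1.901605 -0.508593 = +0.331085;  D = +0.327897+0.045835i
d^4_{1,1}: k∈[0..3] ⇒ +0.021725 -0.522929 +1.678319 -0.897749 = +0.279365;  D = +0.046610+0.275450i
d^4_{2,1}: k∈[0..2] ⇒ -0.116758 +0.936825 -1.002234 = -0.182167;  D = +0.162071-0.083172i
d^4_{3,1}: k∈[0..1] ⇒ +0.276708 -0.740069 = -0.463361;  D = +0.326086+0.329198i
d^4_{4,1}: single k=0 term ⇒ -0.330481;  D = -0.153675+0.292578i
Y_4^{m'}(θ=0.4166,φ=5.1947) and Σ D·Y over m':
  (+0.1084+0.5191i)·(-0.0042-0.0111i)  (-0.0240+0.0135i)·(-0.0753-0.0094i)  (+0.2895+0.2707i)·(-0.1515+0.2185i)  (-0.0548+0.1147i)·(+0.2317+0.4426i)  (+0.3279+0.0458i)·(+0.2527+0.0000i)  (+0.0466+0.2754i)·(-0.2317+0.4426i)  (+0.1621-0.0832i)·(-0.1515-0.2185i)  (+0.3261+0.3292i)·(+0.0753-0.0094i)  (-0.1537+0.2926i)·(-0.0042+0.0111i)
Y_4^1(R⁻¹ n̂) = -0.226789-0.015204i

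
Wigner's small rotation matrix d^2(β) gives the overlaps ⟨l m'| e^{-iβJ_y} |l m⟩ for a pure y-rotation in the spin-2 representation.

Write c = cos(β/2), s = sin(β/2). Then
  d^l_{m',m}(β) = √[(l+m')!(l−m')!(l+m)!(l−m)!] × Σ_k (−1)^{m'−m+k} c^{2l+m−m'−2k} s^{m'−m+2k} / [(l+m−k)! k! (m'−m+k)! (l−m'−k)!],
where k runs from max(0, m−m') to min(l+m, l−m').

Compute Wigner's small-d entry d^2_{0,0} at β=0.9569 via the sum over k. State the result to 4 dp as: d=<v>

d^2_{0,0}(β=0.9569) via Wigner's sum:
With c≡cos(β/2)=0.887710 and s≡sin(β/2)=0.460404, N=[2·2·2·2]^{1/2}=4.000000
k∈{0,1,2} keeps every argument non-negative
  k=0: (−1)^0·4.0000/(4)·0.8877^4·0.4604^0 = +0.620989
  k=1: (−1)^1·4.0000/(1)·0.8877^2·0.4604^2 = -0.668159
  k=2: (−1)^2·4.0000/(4)·0.8877^0·0.4604^4 = +0.044932
d^2_{0,0}(0.9569) = +0.620989 -0.668159 +0.044932 = -0.002238

d=-0.0022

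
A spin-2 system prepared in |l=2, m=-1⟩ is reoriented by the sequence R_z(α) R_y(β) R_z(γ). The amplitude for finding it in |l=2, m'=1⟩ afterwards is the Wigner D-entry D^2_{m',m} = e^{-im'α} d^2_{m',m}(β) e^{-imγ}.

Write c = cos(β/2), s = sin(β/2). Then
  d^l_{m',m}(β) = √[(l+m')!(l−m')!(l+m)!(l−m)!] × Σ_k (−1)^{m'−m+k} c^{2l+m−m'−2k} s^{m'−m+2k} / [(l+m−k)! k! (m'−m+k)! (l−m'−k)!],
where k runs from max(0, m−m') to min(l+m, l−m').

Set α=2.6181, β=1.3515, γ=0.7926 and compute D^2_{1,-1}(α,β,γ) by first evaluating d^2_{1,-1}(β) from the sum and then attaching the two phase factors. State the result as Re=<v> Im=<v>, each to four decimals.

D^2_{1,-1}(2.6181,1.3515,0.7926) = e^{-i·1·2.6181}·d^2_{1,-1}(1.3515)·e^{-i·-1·0.7926}. Compute d first:
Half-angle: c=0.780238, s=0.625483. N=√(6·1·1·6)=6.000000
Admissible k: 0..1 (factorial args all ≥0)
  k=0: (−1)^2·6.0000/(2)·0.7802^2·0.6255^2 = +0.714506
  k=1: (−1)^3·6.0000/(6)·0.7802^0·0.6255^4 = -0.153060
d^2_{1,-1}(1.3515) = +0.714506 -0.153060 = +0.561447
Attach z-rotation phases: D = e^{-i(1)(2.6181)}·(+0.561447)·e^{-i(-1)(0.7926)} = -0.141461-0.543333i

Re=-0.1415 Im=-0.5433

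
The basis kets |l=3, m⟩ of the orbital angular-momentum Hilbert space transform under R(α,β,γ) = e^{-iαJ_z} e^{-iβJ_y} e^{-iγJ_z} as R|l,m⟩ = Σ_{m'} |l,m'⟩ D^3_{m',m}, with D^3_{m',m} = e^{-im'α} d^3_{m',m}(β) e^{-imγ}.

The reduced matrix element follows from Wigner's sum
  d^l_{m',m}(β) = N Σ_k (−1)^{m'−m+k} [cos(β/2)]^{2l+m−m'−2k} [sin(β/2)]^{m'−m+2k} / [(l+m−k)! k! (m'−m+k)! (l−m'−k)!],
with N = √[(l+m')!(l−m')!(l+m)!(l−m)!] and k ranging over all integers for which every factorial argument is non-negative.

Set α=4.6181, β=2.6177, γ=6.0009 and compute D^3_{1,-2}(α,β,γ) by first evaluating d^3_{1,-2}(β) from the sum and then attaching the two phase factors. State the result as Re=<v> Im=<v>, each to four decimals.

Re=0.2671 Im=0.5255

First d^3_{1,-2}(β=2.6177), then the phase factors e^{-i(1)α} and e^{-i(-2)γ}:
c=cos(2.6177/2)=0.258961, s=sin(2.6177/2)=0.965888; N=√[24·2·1·120]=75.894664
k∈{0,1} keeps every argument non-negative
  k=0: (−1)^3·75.8947/(12)·0.2590^3·0.9659^3 = -0.098972
  k=1: (−1)^4·75.8947/(24)·0.2590^1·0.9659^5 = +0.688443
d^3_{1,-2}(2.6177) = -0.098972 +0.688443 = +0.589470
D = (-0.094149+0.995558i)·(+0.589470)·(+0.844818-0.535053i) = +0.267111+0.525478i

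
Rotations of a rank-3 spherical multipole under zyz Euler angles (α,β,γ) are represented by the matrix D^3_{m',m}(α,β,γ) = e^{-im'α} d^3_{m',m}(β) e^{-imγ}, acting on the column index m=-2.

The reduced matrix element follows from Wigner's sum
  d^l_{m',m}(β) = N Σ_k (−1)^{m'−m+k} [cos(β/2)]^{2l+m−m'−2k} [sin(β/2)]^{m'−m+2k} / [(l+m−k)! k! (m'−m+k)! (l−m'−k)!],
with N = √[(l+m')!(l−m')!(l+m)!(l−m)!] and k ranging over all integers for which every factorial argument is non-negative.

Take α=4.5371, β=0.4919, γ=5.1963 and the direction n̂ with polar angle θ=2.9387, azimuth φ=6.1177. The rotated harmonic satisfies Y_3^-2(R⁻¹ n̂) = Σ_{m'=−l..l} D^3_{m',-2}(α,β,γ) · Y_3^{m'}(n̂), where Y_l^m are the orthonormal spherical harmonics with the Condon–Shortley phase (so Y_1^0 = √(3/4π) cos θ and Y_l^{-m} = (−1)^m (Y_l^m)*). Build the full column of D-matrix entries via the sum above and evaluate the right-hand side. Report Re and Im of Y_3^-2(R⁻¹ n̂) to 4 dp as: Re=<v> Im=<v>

Need the full column D^3_{m',-2} for m'=−3..3 at α=4.5371, β=0.4919, γ=5.1963.
cos(β/2)=0.969906, sin(β/2)=0.243478
d^3_{-3,-2}: single k=1 term ⇒ +0.511899;  D = +0.218943-0.462714i
d^3_{-2,-2}: k∈[0..1] ⇒ +0.832490 -0.262306 = +0.570184;  D = +0.464972+0.330017i
d^3_{-1,-2}: k∈[0..1] ⇒ -0.660859 +0.083291 = -0.577568;  D = +0.411306-0.405478i
d^3_{0,-2}: k∈[0..1] ⇒ +0.287342 -0.018107 = +0.269234;  D = -0.152681-0.221756i
d^3_{1,-2}: k∈[0..1] ⇒ -0.083291 +0.002624 = -0.080667;  D = -0.073401+0.033458i
d^3_{2,-2}: k∈[0..1] ⇒ +0.016530 -0.000208 = +0.016321;  D = +0.004076+0.015804i
d^3_{3,-2}: single k=0 term ⇒ -0.002033;  D = +0.002027-0.000157i
Y_3^{m'}(θ=2.9387,φ=6.1177) and Σ D·Y over m':
  (+0.2189-0.4627i)·(+0.0030+0.0016i)  (+0.4650+0.3300i)·(-0.0384-0.0132i)  (+0.4113-0.4055i)·(+0.2439+0.0407i)  (-0.1527-0.2218i)·(-0.6568+0.0000i)  (-0.0734+0.0335i)·(-0.2439+0.0407i)  (+0.0041+0.0158i)·(-0.0384+0.0132i)  (+0.0020-0.0002i)·(-0.0030+0.0016i)
Y_3^-2(R⁻¹ n̂) = +0.221178+0.031959i

Re=0.2212 Im=0.0320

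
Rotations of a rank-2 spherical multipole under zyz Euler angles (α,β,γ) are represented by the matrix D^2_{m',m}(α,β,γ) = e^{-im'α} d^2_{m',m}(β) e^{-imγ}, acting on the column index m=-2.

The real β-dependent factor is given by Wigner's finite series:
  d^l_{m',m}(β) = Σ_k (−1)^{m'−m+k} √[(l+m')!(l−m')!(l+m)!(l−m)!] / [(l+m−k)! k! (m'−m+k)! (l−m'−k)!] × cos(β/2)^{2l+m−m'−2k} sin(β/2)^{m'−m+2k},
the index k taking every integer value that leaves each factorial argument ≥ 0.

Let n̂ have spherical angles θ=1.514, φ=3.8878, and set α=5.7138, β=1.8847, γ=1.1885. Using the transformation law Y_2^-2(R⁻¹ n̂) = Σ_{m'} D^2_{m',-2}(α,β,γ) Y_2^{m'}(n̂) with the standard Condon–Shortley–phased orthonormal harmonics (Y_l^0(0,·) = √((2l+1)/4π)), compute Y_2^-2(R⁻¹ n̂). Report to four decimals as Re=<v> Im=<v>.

Re=0.2477 Im=-0.2622

Need the full column D^2_{m',-2} for m'=−2..2 at α=5.7138, β=1.8847, γ=1.1885.
cos(β/2)=0.587889, sin(β/2)=0.808942
d^2_{-2,-2}: single k=0 term ⇒ +0.119448;  D = +0.038996+0.112903i
d^2_{-1,-2}: single k=0 term ⇒ -0.328725;  D = +0.077122-0.319550i
d^2_{0,-2}: single k=0 term ⇒ +0.553988;  D = -0.399793+0.383494i
d^2_{1,-2}: single k=0 term ⇒ -0.622411;  D = +0.610589-0.120729i
d^2_{2,-2}: single k=0 term ⇒ +0.428222;  D = -0.398593-0.156518i
Y_2^{m'}(θ=1.514,φ=3.8878) and Σ D·Y over m':
  (+0.0390+0.1129i)·(+0.0301-0.3838i)  (+0.0771-0.3195i)·(-0.0321+0.0297i)  (-0.3998+0.3835i)·(-0.3123+0.0000i)  (+0.6106-0.1207i)·(+0.0321+0.0297i)  (-0.3986-0.1565i)·(+0.0301+0.3838i)
Y_2^-2(R⁻¹ n̂) = +0.247685-0.262231i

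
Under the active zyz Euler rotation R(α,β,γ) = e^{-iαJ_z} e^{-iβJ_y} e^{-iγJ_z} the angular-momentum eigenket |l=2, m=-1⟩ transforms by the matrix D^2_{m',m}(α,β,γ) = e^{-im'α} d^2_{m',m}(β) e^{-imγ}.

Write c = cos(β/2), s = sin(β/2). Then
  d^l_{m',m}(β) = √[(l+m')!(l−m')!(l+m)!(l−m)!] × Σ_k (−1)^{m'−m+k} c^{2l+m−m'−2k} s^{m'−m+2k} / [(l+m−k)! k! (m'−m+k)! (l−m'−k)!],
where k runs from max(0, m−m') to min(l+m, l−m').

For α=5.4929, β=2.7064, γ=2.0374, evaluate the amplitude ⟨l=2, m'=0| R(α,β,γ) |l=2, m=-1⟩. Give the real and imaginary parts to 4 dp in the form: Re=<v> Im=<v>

Re=-0.2106 Im=0.4182

D^2_{0,-1}(5.4929,2.7064,2.0374) = e^{-i·0·5.4929}·d^2_{0,-1}(2.7064)·e^{-i·-1·2.0374}. Compute d first:
c=cos(2.7064/2)=0.215883, s=sin(2.7064/2)=0.976419; N=√[2·2·1·6]=4.898979
k∈{0,1} keeps every argument non-negative
  k=0: (−1)^1·4.8990/(2)·0.2159^3·0.9764^1 = -0.024064
  k=1: (−1)^2·4.8990/(2)·0.2159^1·0.9764^3 = +0.492270
d^2_{0,-1}(2.7064) = -0.024064 +0.492270 = +0.468206
Attach z-rotation phases: D = e^{-i(0)(5.4929)}·(+0.468206)·e^{-i(-1)(2.0374)} = -0.210625+0.418155i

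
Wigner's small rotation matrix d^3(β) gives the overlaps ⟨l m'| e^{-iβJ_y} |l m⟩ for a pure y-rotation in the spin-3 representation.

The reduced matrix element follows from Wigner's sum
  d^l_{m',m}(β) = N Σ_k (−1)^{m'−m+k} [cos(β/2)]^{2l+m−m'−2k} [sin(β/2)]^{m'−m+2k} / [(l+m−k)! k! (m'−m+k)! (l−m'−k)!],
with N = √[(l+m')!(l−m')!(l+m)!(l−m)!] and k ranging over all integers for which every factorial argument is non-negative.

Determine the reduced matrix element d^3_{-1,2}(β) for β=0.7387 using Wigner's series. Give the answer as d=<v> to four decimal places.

d=0.2233

d^3_{-1,2}(β=0.7387) via Wigner's sum:
c=cos(0.7387/2)=0.932562, s=sin(0.7387/2)=0.361009; N=√[2·24·120·1]=75.894664
k∈{3,4} keeps every argument non-negative
  k=3: (−1)^0·75.8947/(12)·0.9326^3·0.3610^3 = +0.241334
  k=4: (−1)^1·75.8947/(24)·0.9326^1·0.3610^5 = -0.018083
d^3_{-1,2}(0.7387) = +0.241334 -0.018083 = +0.223251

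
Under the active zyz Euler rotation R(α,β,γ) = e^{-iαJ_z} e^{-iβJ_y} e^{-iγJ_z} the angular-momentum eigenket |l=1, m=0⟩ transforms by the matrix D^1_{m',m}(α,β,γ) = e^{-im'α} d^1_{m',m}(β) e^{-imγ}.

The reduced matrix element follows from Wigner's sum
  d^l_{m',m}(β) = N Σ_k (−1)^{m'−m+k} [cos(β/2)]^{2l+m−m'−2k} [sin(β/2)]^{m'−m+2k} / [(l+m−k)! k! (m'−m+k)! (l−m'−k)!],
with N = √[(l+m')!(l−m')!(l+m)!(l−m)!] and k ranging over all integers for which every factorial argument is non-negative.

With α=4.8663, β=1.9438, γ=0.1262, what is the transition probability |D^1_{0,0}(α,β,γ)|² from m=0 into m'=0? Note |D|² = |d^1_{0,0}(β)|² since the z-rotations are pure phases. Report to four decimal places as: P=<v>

Split into d^1_{0,0}(β=1.9438) × two z-phases.
Half-angle: c=0.563731, s=0.825958. N=√(1·1·1·1)=1.000000
Admissible k: 0..1 (factorial args all ≥0)
  k=0: (−1)^0·1.0000/(1)·0.5637^2·0.8260^0 = +0.317793
  k=1: (−1)^1·1.0000/(1)·0.5637^0·0.8260^2 = -0.682207
d^1_{0,0}(1.9438) = +0.317793 -0.682207 = -0.364414
|D^1_{0,0}|² = |d^1_{0,0}(β)|² = (-0.364414)² = 0.132798 (the z-rotation phases have unit modulus)

P=0.1328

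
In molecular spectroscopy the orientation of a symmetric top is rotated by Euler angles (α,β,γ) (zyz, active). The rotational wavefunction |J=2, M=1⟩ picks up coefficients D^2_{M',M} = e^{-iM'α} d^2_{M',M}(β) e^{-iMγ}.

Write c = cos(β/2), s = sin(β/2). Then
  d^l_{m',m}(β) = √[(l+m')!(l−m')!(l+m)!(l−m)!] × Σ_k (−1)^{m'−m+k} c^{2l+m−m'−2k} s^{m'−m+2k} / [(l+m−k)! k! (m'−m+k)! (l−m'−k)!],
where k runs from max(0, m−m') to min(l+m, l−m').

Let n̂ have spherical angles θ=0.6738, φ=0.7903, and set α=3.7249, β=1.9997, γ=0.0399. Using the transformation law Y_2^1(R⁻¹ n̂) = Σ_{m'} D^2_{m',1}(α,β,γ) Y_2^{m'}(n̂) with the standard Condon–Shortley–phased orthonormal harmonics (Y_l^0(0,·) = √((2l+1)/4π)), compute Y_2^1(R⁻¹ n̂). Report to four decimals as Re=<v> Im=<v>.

Need the full column D^2_{m',1} for m'=−2..2 at α=3.7249, β=1.9997, γ=0.0399.
cos(β/2)=0.540429, sin(β/2)=0.841390
d^2_{-2,1}: single k=3 term ⇒ +0.643814;  D = +0.276601+0.581367i
d^2_{-1,1}: k∈[2..3] ⇒ +0.620287 -0.501175 = +0.119112;  D = -0.101954-0.061587i
d^2_{0,1}: k∈[1..2] ⇒ +0.325303 -0.788507 = -0.463205;  D = -0.462836+0.018477i
d^2_{1,1}: k∈[0..1] ⇒ +0.085301 -0.620287 = -0.534986;  D = +0.434414-0.312240i
d^2_{2,1}: single k=0 term ⇒ -0.265609;  D = -0.094631+0.248179i
Y_2^{m'}(θ=0.6738,φ=0.7903) and Σ D·Y over m':
  (+0.2766+0.5814i)·(-0.0015-0.1504i)  (-0.1020-0.0616i)·(+0.2651-0.2677i)  (-0.4628+0.0185i)·(+0.2624+0.0000i)  (+0.4344-0.3122i)·(-0.2651-0.2677i)  (-0.0946+0.2482i)·(-0.0015+0.1504i)
Y_2^1(R⁻¹ n̂) = -0.313844-0.074751i

Re=-0.3138 Im=-0.0748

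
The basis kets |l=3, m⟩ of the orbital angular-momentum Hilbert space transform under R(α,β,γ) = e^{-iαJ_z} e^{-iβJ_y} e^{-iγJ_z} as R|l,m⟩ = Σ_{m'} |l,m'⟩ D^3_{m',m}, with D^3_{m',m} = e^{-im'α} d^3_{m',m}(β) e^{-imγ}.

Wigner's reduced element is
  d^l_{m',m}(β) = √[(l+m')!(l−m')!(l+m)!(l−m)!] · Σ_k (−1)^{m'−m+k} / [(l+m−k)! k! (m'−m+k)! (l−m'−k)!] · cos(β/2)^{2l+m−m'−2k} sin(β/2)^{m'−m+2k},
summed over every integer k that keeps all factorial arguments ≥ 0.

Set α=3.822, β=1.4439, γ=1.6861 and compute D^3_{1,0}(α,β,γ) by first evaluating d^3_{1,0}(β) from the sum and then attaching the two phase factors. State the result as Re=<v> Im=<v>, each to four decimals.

D^3_{1,0}(3.822,1.4439,1.6861) = e^{-i·1·3.822}·d^3_{1,0}(1.4439)·e^{-i·0·1.6861}. Compute d first:
c=cos(1.4439/2)=0.750519, s=sin(1.4439/2)=0.660849; N=√[24·2·6·6]=41.569219
k: max(0,(0)−(1))=0 … min(3+(0),3−(1))=2
  k=0: (−1)^1·41.5692/(12)·0.7505^5·0.6608^1 = -0.545130
  k=1: (−1)^2·41.5692/(4)·0.7505^3·0.6608^3 = +1.267954
  k=2: (−1)^3·41.5692/(12)·0.7505^1·0.6608^5 = -0.327691
d^3_{1,0}(1.4439) = -0.545130 +1.267954 -0.327691 = +0.395133
D = (-0.777317+0.629110i)·(+0.395133)·(+1.000000+0.000000i) = -0.307144+0.248582i

Re=-0.3071 Im=0.2486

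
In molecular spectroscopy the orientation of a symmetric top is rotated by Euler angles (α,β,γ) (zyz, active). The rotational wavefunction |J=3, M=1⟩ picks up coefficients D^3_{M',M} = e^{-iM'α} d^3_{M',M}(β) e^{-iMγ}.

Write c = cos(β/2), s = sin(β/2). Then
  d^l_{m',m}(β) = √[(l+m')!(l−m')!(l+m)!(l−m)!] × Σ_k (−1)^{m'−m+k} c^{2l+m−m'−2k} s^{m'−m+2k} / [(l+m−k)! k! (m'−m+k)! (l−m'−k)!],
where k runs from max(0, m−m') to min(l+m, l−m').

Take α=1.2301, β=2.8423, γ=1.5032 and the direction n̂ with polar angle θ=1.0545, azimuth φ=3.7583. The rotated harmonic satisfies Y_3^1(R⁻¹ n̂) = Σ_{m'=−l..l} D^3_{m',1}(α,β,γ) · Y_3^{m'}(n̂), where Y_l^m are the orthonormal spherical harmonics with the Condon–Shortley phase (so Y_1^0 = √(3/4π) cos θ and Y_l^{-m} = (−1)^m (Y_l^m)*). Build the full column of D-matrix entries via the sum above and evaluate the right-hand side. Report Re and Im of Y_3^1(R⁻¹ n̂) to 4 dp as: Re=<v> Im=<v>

Need the full column D^3_{m',1} for m'=−3..3 at α=1.2301, β=2.8423, γ=1.5032.
cos(β/2)=0.149088, sin(β/2)=0.988824
d^3_{-3,1}: single k=4 term ⇒ +0.082302;  D = -0.047572+0.067160i
d^3_{-2,1}: k∈[3..4] ⇒ +0.020264 -0.445696 = -0.425432;  D = -0.245038-0.347777i
d^3_{-1,1}: k∈[2..4] ⇒ +0.002898 -0.170002 +0.934789 = +0.767686;  D = +0.739235-0.207059i
d^3_{0,1}: k∈[1..3] ⇒ +0.000252 -0.033297 +0.488235 = +0.455191;  D = +0.030746-0.454151i
d^3_{1,1}: k∈[0..2] ⇒ +0.000011 -0.003865 +0.127501 = +0.123648;  D = -0.113484-0.049093i
d^3_{2,1}: k∈[0..1] ⇒ -0.000230 +0.020264 = +0.020033;  D = -0.013641+0.014672i
d^3_{3,1}: single k=0 term ⇒ +0.001871;  D = +0.000866+0.001659i
Y_3^{m'}(θ=1.0545,φ=3.7583) and Σ D·Y over m':
  (-0.0476+0.0672i)·(+0.0757+0.2638i)  (-0.2450-0.3478i)·(+0.1263-0.3601i)  (+0.7392-0.2071i)·(-0.0501+0.0355i)  (+0.0307-0.4542i)·(-0.3282+0.0000i)  (-0.1135-0.0491i)·(+0.0501+0.0355i)  (-0.0136+0.0147i)·(+0.1263+0.3601i)  (+0.0009+0.0017i)·(-0.0757+0.2638i)
Y_3^1(R⁻¹ n̂) = -0.228705+0.213067i

Re=-0.2287 Im=0.2131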